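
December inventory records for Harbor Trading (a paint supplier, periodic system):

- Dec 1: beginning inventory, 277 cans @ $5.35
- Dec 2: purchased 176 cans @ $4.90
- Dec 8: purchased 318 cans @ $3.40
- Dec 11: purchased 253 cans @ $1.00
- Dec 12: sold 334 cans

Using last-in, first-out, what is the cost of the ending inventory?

Ending inventory = $3,150.15

Dec 12, 334 sold [LIFO — newest first]: 253 @ $1.00 + 81 @ $3.40 = $528.40
Ending inventory: 277 @ $5.35 + 176 @ $4.90 + 237 @ $3.40 = $3,150.15
Check: goods available $3,678.55 = COGS $528.40 + ending $3,150.15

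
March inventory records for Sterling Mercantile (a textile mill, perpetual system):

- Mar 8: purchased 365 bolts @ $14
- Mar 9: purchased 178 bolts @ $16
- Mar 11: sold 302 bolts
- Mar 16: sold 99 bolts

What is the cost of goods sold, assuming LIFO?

Mar 11, 302 sold [LIFO — newest first]: 178 @ $16 + 124 @ $14 = $4,584
Mar 16, 99 sold [LIFO — newest first]: 99 @ $14 = $1,386
Total COGS = $4,584 + $1,386 = $5,970
Ending inventory: 142 @ $14 = $1,988

COGS = $5,970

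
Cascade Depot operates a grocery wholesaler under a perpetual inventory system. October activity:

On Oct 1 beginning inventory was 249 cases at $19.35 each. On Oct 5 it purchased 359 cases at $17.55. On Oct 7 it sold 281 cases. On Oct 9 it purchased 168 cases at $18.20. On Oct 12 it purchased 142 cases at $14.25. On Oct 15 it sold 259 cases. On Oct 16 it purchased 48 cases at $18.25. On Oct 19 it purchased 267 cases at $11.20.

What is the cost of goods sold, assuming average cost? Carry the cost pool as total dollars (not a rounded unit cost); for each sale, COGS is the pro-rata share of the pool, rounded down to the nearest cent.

COGS = $9,636.02

After Oct 1: 249 on hand, pool $4,818.15 (≈ $19.3500 each)
After Oct 5: 608 on hand, pool $11,118.60 (≈ $18.2872 each)
Oct 7, sell 281: 281/608 × $11,118.60 → $5,138.69
After Oct 9: 495 on hand, pool $9,037.51 (≈ $18.2576 each)
After Oct 12: 637 on hand, pool $11,061.01 (≈ $17.3642 each)
Oct 15, sell 259: 259/637 × $11,061.01 → $4,497.33
After Oct 16: 426 on hand, pool $7,439.68 (≈ $17.4640 each)
After Oct 19: 693 on hand, pool $10,430.08 (≈ $15.0506 each)
Total COGS = $5,138.69 + $4,497.33 = $9,636.02
Ending inventory (cost pool remaining) = $10,430.08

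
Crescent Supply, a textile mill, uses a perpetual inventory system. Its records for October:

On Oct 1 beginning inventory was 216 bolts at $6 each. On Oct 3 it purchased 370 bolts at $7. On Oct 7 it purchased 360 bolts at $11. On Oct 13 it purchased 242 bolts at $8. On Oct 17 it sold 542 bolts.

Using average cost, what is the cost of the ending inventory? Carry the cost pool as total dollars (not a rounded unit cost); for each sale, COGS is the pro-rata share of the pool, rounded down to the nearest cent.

After Oct 1: 216 on hand, pool $1,296.00 (≈ $6.0000 each)
After Oct 3: 586 on hand, pool $3,886.00 (≈ $6.6314 each)
After Oct 7: 946 on hand, pool $7,846.00 (≈ $8.2939 each)
After Oct 13: 1188 on hand, pool $9,782.00 (≈ $8.2340 each)
Oct 17, sell 542: 542/1188 × $9,782.00 → $4,462.83
Ending inventory (cost pool remaining) = $5,319.17
Check: goods available $9,782.00 = COGS $4,462.83 + ending $5,319.17

Ending inventory = $5,319.17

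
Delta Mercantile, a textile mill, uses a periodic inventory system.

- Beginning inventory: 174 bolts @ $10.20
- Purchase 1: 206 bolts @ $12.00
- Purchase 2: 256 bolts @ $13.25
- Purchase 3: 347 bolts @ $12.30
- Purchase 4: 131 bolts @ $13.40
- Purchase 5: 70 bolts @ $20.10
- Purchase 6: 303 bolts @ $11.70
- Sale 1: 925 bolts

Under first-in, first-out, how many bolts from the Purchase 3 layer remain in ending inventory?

58

Sale 1 (925) [FIFO — oldest first]: 174 @ $10.20 + 206 @ $12.00 + 256 @ $13.25 + 289 @ $12.30 = $11,193.50
Ending inventory: 58 @ $12.30 + 131 @ $13.40 + 70 @ $20.10 + 303 @ $11.70 = $7,420.90
Check: goods available $18,614.40 = COGS $11,193.50 + ending $7,420.90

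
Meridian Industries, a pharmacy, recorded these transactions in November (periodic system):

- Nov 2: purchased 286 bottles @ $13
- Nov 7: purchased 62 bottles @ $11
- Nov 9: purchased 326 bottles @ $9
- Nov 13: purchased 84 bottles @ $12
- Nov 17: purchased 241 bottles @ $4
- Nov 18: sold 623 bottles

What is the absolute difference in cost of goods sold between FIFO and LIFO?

$2,221

FIFO COGS: 286 @ $13 + 62 @ $11 + 275 @ $9 = $6,875
LIFO COGS: 241 @ $4 + 84 @ $12 + 298 @ $9 = $4,654
Difference = |$6,875 − $4,654| = $2,221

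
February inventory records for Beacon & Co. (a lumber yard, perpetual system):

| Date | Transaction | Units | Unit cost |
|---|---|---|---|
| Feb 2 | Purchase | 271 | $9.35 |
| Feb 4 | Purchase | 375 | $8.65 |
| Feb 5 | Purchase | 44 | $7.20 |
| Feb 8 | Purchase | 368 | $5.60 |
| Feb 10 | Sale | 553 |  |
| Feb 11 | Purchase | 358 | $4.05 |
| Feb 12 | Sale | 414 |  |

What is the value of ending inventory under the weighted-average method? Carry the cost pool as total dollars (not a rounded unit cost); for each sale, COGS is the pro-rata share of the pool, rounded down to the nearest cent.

After Feb 2: 271 on hand, pool $2,533.85 (≈ $9.3500 each)
After Feb 4: 646 on hand, pool $5,777.60 (≈ $8.9437 each)
After Feb 5: 690 on hand, pool $6,094.40 (≈ $8.8325 each)
After Feb 8: 1058 on hand, pool $8,155.20 (≈ $7.7081 each)
Feb 10, sell 553: 553/1058 × $8,155.20 → $4,262.59
After Feb 11: 863 on hand, pool $5,342.51 (≈ $6.1906 each)
Feb 12, sell 414: 414/863 × $5,342.51 → $2,562.91
Total COGS = $4,262.59 + $2,562.91 = $6,825.50
Ending inventory (cost pool remaining) = $2,779.60

Ending inventory = $2,779.60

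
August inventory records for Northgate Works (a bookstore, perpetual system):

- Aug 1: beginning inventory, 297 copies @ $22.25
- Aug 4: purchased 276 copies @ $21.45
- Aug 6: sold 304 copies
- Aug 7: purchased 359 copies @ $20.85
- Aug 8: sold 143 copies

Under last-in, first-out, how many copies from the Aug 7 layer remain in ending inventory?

216

Aug 6, 304 sold [LIFO — newest first]: 276 @ $21.45 + 28 @ $22.25 = $6,543.20
Aug 8, 143 sold [LIFO — newest first]: 143 @ $20.85 = $2,981.55
Total COGS = $6,543.20 + $2,981.55 = $9,524.75
Ending inventory: 269 @ $22.25 + 216 @ $20.85 = $10,488.85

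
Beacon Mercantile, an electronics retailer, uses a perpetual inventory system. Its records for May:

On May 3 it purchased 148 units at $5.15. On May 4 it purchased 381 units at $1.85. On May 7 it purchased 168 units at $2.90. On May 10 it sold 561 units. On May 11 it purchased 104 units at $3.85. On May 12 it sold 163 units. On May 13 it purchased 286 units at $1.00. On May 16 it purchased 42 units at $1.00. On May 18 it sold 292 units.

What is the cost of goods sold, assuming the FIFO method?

COGS = $2,569.65

May 10, 561 sold [FIFO — oldest first]: 148 @ $5.15 + 381 @ $1.85 + 32 @ $2.90 = $1,559.85
May 12, 163 sold [FIFO — oldest first]: 136 @ $2.90 + 27 @ $3.85 = $498.35
May 18, 292 sold [FIFO — oldest first]: 77 @ $3.85 + 215 @ $1.00 = $511.45
Total COGS = $1,559.85 + $498.35 + $511.45 = $2,569.65
Ending inventory: 71 @ $1.00 + 42 @ $1.00 = $113.00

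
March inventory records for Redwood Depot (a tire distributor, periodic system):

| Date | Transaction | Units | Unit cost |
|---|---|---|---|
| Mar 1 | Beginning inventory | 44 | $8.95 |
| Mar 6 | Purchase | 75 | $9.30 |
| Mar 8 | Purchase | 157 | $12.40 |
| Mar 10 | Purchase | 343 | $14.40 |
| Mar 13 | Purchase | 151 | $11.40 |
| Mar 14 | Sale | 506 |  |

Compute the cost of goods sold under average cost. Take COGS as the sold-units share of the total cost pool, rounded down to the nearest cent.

COGS = $6,373.43

Mar 14, sell 506: 506/770 × $9,698.70 → $6,373.43
Ending inventory (cost pool remaining) = $3,325.27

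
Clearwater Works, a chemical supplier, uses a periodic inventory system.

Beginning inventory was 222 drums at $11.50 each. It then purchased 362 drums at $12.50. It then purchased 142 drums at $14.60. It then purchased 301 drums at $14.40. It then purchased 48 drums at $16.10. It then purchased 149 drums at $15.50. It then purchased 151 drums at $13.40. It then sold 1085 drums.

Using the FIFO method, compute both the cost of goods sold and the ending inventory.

COGS = $14,413.40; ending inventory = $4,177.90

Sale 1 (1085) [FIFO — oldest first]: 222 @ $11.50 + 362 @ $12.50 + 142 @ $14.60 + 301 @ $14.40 + 48 @ $16.10 + 10 @ $15.50 = $14,413.40
Ending inventory: 139 @ $15.50 + 151 @ $13.40 = $4,177.90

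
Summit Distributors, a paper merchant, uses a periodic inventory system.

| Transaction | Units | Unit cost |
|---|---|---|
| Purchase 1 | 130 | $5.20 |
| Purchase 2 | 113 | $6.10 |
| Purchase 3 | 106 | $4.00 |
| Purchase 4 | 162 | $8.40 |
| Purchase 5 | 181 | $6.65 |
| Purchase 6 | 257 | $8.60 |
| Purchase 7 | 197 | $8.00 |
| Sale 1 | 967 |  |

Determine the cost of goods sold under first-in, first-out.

Sale 1 (967) [FIFO — oldest first]: 130 @ $5.20 + 113 @ $6.10 + 106 @ $4.00 + 162 @ $8.40 + 181 @ $6.65 + 257 @ $8.60 + 18 @ $8.00 = $6,707.95
Ending inventory: 179 @ $8.00 = $1,432.00

COGS = $6,707.95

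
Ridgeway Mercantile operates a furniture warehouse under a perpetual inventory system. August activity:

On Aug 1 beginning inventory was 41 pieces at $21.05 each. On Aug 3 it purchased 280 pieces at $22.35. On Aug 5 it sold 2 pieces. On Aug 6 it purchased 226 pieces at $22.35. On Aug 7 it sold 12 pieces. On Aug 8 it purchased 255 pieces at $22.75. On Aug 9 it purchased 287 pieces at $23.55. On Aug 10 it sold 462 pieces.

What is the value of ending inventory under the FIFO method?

Ending inventory = $14,146.95

Aug 5, 2 sold [FIFO — oldest first]: 2 @ $21.05 = $42.10
Aug 7, 12 sold [FIFO — oldest first]: 12 @ $21.05 = $252.60
Aug 10, 462 sold [FIFO — oldest first]: 27 @ $21.05 + 280 @ $22.35 + 155 @ $22.35 = $10,290.60
Total COGS = $42.10 + $252.60 + $10,290.60 = $10,585.30
Ending inventory: 71 @ $22.35 + 255 @ $22.75 + 287 @ $23.55 = $14,146.95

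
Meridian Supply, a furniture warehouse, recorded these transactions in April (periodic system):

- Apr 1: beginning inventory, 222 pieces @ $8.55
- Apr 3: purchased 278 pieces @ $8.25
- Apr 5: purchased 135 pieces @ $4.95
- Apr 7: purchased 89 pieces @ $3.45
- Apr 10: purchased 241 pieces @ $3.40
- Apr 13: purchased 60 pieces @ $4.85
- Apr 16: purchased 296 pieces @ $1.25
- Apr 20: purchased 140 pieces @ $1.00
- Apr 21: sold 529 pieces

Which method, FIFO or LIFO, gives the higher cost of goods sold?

FIFO COGS: 222 @ $8.55 + 278 @ $8.25 + 29 @ $4.95 = $4,335.15
LIFO COGS: 140 @ $1.00 + 296 @ $1.25 + 60 @ $4.85 + 33 @ $3.40 = $913.20

FIFO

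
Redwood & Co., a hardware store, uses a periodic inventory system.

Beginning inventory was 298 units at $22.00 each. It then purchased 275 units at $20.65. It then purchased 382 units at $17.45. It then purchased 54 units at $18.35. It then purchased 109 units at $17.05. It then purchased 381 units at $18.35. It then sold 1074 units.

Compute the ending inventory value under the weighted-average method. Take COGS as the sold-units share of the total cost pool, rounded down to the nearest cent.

Ending inventory = $8,148.82

Sale 1, sell 1074: 1074/1499 × $28,741.35 → $20,592.53
Ending inventory (cost pool remaining) = $8,148.82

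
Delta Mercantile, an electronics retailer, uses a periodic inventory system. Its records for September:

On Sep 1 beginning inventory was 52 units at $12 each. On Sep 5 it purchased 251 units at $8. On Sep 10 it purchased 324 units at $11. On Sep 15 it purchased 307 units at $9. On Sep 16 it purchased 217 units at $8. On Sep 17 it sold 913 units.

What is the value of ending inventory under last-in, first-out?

Sep 17, 913 sold [LIFO — newest first]: 217 @ $8 + 307 @ $9 + 324 @ $11 + 65 @ $8 = $8,583
Ending inventory: 52 @ $12 + 186 @ $8 = $2,112
Check: goods available $10,695 = COGS $8,583 + ending $2,112

Ending inventory = $2,112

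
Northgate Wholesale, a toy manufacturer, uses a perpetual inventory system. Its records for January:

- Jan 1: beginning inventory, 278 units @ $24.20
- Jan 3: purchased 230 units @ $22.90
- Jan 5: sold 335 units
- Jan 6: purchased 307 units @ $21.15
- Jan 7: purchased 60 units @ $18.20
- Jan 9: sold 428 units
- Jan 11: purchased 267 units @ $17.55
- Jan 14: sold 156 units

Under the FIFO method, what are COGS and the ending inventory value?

Jan 5, 335 sold [FIFO — oldest first]: 278 @ $24.20 + 57 @ $22.90 = $8,032.90
Jan 9, 428 sold [FIFO — oldest first]: 173 @ $22.90 + 255 @ $21.15 = $9,354.95
Jan 14, 156 sold [FIFO — oldest first]: 52 @ $21.15 + 60 @ $18.20 + 44 @ $17.55 = $2,964.00
Total COGS = $8,032.90 + $9,354.95 + $2,964.00 = $20,351.85
Ending inventory: 223 @ $17.55 = $3,913.65

COGS = $20,351.85; ending inventory = $3,913.65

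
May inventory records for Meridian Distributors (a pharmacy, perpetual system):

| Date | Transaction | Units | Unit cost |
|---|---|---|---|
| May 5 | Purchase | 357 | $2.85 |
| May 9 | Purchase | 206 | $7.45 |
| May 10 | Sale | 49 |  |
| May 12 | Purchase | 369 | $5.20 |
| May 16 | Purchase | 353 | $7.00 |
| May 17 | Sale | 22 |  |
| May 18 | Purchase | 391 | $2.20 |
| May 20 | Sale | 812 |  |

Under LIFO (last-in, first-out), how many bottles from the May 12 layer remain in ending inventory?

May 10, 49 sold [LIFO — newest first]: 49 @ $7.45 = $365.05
May 17, 22 sold [LIFO — newest first]: 22 @ $7.00 = $154.00
May 20, 812 sold [LIFO — newest first]: 391 @ $2.20 + 331 @ $7.00 + 90 @ $5.20 = $3,645.20
Total COGS = $365.05 + $154.00 + $3,645.20 = $4,164.25
Ending inventory: 357 @ $2.85 + 157 @ $7.45 + 279 @ $5.20 = $3,637.90

279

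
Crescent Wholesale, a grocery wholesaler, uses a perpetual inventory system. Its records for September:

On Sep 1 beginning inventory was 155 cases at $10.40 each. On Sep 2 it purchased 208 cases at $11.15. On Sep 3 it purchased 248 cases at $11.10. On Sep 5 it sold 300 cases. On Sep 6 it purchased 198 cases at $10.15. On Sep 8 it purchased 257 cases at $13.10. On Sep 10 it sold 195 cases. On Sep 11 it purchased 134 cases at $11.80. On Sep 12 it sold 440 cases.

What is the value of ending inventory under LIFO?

Ending inventory = $2,838.50

Sep 5, 300 sold [LIFO — newest first]: 248 @ $11.10 + 52 @ $11.15 = $3,332.60
Sep 10, 195 sold [LIFO — newest first]: 195 @ $13.10 = $2,554.50
Sep 12, 440 sold [LIFO — newest first]: 134 @ $11.80 + 62 @ $13.10 + 198 @ $10.15 + 46 @ $11.15 = $4,916.00
Total COGS = $3,332.60 + $2,554.50 + $4,916.00 = $10,803.10
Ending inventory: 155 @ $10.40 + 110 @ $11.15 = $2,838.50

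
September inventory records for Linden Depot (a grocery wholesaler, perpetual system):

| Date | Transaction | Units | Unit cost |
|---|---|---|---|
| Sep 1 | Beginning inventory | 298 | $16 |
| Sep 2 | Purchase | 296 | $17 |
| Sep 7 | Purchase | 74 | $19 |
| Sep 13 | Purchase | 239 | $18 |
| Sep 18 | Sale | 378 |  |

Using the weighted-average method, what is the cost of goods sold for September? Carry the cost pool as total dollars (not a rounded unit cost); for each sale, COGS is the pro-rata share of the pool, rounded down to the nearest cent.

COGS = $6,463.09

After Sep 1: 298 on hand, pool $4,768.00 (≈ $16.0000 each)
After Sep 2: 594 on hand, pool $9,800.00 (≈ $16.4983 each)
After Sep 7: 668 on hand, pool $11,206.00 (≈ $16.7754 each)
After Sep 13: 907 on hand, pool $15,508.00 (≈ $17.0981 each)
Sep 18, sell 378: 378/907 × $15,508.00 → $6,463.09
Ending inventory (cost pool remaining) = $9,044.91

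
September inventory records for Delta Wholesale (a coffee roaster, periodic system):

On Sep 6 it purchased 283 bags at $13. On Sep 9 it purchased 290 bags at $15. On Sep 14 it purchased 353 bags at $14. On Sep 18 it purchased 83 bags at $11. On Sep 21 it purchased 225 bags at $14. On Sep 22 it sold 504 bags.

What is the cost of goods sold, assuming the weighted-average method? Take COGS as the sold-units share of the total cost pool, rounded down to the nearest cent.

COGS = $6,957.16

Sep 22, sell 504: 504/1234 × $17,034.00 → $6,957.16
Ending inventory (cost pool remaining) = $10,076.84
Check: goods available $17,034.00 = COGS $6,957.16 + ending $10,076.84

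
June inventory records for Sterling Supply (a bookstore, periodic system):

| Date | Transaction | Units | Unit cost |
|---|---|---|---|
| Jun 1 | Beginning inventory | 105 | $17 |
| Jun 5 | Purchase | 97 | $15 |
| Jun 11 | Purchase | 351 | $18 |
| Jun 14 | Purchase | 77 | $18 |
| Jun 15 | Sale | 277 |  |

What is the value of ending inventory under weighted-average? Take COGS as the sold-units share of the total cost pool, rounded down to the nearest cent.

Ending inventory = $6,132.12

Jun 15, sell 277: 277/630 × $10,944.00 → $4,811.88
Ending inventory (cost pool remaining) = $6,132.12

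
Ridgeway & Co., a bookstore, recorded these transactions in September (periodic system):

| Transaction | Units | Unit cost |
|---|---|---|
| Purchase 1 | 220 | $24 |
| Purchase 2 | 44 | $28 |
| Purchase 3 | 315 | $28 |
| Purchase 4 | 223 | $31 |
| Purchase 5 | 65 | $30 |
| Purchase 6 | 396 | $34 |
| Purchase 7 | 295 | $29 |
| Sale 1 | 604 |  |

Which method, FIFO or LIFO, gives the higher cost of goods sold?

FIFO COGS: 220 @ $24 + 44 @ $28 + 315 @ $28 + 25 @ $31 = $16,107
LIFO COGS: 295 @ $29 + 309 @ $34 = $19,061

LIFO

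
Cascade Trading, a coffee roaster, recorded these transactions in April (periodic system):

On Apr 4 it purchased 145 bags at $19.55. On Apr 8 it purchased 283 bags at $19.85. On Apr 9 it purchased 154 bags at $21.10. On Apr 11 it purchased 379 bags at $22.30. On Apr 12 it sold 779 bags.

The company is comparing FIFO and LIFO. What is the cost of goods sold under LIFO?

FIFO COGS: 145 @ $19.55 + 283 @ $19.85 + 154 @ $21.10 + 197 @ $22.30 = $16,094.80
LIFO COGS: 379 @ $22.30 + 154 @ $21.10 + 246 @ $19.85 = $16,584.20

COGS = $16,584.20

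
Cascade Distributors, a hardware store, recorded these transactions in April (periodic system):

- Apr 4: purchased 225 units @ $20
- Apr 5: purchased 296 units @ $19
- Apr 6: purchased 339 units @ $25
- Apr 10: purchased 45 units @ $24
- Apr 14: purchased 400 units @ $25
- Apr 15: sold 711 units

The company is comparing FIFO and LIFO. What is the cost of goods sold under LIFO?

COGS = $17,730

FIFO COGS: 225 @ $20 + 296 @ $19 + 190 @ $25 = $14,874
LIFO COGS: 400 @ $25 + 45 @ $24 + 266 @ $25 = $17,730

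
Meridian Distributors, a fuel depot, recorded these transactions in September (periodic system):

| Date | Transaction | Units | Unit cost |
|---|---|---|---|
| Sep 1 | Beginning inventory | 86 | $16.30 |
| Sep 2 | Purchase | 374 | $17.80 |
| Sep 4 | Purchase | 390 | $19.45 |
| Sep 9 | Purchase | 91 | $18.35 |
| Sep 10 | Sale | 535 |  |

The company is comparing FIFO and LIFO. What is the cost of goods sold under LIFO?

FIFO COGS: 86 @ $16.30 + 374 @ $17.80 + 75 @ $19.45 = $9,517.75
LIFO COGS: 91 @ $18.35 + 390 @ $19.45 + 54 @ $17.80 = $10,216.55

COGS = $10,216.55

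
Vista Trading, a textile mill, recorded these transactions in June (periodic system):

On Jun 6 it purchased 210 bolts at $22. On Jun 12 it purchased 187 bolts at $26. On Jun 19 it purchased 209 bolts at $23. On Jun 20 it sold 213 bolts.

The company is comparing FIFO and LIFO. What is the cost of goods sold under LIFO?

FIFO COGS: 210 @ $22 + 3 @ $26 = $4,698
LIFO COGS: 209 @ $23 + 4 @ $26 = $4,911

COGS = $4,911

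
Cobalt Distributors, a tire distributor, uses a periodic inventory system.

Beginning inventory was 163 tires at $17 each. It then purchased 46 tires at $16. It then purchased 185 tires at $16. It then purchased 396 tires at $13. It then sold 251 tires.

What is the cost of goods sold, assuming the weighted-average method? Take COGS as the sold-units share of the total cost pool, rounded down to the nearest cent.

COGS = $3,690.33

Sale 1, sell 251: 251/790 × $11,615.00 → $3,690.33
Ending inventory (cost pool remaining) = $7,924.67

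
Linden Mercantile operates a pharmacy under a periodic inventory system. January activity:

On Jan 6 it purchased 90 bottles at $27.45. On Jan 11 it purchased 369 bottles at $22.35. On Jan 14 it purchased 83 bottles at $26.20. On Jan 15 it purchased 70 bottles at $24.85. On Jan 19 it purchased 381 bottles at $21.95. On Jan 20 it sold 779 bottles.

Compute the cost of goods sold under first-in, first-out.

COGS = $18,297.40

Jan 20, 779 sold [FIFO — oldest first]: 90 @ $27.45 + 369 @ $22.35 + 83 @ $26.20 + 70 @ $24.85 + 167 @ $21.95 = $18,297.40
Ending inventory: 214 @ $21.95 = $4,697.30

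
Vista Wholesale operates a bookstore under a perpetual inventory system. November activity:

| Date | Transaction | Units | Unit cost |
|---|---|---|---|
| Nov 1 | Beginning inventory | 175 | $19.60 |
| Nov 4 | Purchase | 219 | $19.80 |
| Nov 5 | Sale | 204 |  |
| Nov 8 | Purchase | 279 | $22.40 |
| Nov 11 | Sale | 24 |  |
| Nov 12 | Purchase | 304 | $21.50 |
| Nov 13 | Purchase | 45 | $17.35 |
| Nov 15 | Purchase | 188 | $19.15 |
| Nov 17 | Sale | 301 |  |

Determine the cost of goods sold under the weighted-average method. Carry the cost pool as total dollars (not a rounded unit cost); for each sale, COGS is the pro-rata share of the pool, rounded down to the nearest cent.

After Nov 1: 175 on hand, pool $3,430.00 (≈ $19.6000 each)
After Nov 4: 394 on hand, pool $7,766.20 (≈ $19.7112 each)
Nov 5, sell 204: 204/394 × $7,766.20 → $4,021.07
After Nov 8: 469 on hand, pool $9,994.73 (≈ $21.3107 each)
Nov 11, sell 24: 24/469 × $9,994.73 → $511.45
After Nov 12: 749 on hand, pool $16,019.28 (≈ $21.3876 each)
After Nov 13: 794 on hand, pool $16,800.03 (≈ $21.1587 each)
After Nov 15: 982 on hand, pool $20,400.23 (≈ $20.7742 each)
Nov 17, sell 301: 301/982 × $20,400.23 → $6,253.02
Total COGS = $4,021.07 + $511.45 + $6,253.02 = $10,785.54
Ending inventory (cost pool remaining) = $14,147.21
Check: goods available $24,932.75 = COGS $10,785.54 + ending $14,147.21

COGS = $10,785.54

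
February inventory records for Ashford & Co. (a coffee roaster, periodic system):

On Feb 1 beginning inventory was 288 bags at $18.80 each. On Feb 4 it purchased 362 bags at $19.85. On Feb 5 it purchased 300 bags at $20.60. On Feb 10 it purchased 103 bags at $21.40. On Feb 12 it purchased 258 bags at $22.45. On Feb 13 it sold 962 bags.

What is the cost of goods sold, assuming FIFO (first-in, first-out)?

Feb 13, 962 sold [FIFO — oldest first]: 288 @ $18.80 + 362 @ $19.85 + 300 @ $20.60 + 12 @ $21.40 = $19,036.90
Ending inventory: 91 @ $21.40 + 258 @ $22.45 = $7,739.50

COGS = $19,036.90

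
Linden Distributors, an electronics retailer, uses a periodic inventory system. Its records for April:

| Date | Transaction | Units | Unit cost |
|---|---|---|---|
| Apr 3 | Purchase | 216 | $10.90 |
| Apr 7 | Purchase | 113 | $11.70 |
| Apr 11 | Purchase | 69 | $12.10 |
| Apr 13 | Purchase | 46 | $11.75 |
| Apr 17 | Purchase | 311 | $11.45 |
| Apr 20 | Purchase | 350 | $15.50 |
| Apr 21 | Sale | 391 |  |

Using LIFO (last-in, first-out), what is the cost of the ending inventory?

Ending inventory = $8,143.40

Apr 21, 391 sold [LIFO — newest first]: 350 @ $15.50 + 41 @ $11.45 = $5,894.45
Ending inventory: 216 @ $10.90 + 113 @ $11.70 + 69 @ $12.10 + 46 @ $11.75 + 270 @ $11.45 = $8,143.40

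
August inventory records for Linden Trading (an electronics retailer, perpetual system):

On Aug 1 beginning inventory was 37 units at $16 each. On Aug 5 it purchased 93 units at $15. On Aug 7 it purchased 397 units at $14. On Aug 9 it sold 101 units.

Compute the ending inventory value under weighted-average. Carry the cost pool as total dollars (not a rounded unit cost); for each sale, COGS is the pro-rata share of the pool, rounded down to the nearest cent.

After Aug 1: 37 on hand, pool $592.00 (≈ $16.0000 each)
After Aug 5: 130 on hand, pool $1,987.00 (≈ $15.2846 each)
After Aug 7: 527 on hand, pool $7,545.00 (≈ $14.3169 each)
Aug 9, sell 101: 101/527 × $7,545.00 → $1,446.00
Ending inventory (cost pool remaining) = $6,099.00
Check: goods available $7,545.00 = COGS $1,446.00 + ending $6,099.00

Ending inventory = $6,099.00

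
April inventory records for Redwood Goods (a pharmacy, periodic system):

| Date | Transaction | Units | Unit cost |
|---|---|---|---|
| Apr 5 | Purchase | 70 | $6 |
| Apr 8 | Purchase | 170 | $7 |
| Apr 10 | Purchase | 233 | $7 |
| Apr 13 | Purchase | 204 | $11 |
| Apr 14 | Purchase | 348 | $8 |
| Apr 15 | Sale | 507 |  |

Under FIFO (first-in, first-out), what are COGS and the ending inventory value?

COGS = $3,615; ending inventory = $4,654

Apr 15, 507 sold [FIFO — oldest first]: 70 @ $6 + 170 @ $7 + 233 @ $7 + 34 @ $11 = $3,615
Ending inventory: 170 @ $11 + 348 @ $8 = $4,654
Check: goods available $8,269 = COGS $3,615 + ending $4,654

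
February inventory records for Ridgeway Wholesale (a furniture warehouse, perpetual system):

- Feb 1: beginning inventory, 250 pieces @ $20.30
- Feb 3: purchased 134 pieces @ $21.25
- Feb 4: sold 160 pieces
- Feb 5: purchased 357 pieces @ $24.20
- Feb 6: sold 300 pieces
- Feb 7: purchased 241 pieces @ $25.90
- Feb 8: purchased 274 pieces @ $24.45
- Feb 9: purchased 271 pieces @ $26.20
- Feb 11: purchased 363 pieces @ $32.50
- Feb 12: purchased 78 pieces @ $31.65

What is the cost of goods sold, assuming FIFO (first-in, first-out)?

Feb 4, 160 sold [FIFO — oldest first]: 160 @ $20.30 = $3,248.00
Feb 6, 300 sold [FIFO — oldest first]: 90 @ $20.30 + 134 @ $21.25 + 76 @ $24.20 = $6,513.70
Total COGS = $3,248.00 + $6,513.70 = $9,761.70
Ending inventory: 281 @ $24.20 + 241 @ $25.90 + 274 @ $24.45 + 271 @ $26.20 + 363 @ $32.50 + 78 @ $31.65 = $41,107.80

COGS = $9,761.70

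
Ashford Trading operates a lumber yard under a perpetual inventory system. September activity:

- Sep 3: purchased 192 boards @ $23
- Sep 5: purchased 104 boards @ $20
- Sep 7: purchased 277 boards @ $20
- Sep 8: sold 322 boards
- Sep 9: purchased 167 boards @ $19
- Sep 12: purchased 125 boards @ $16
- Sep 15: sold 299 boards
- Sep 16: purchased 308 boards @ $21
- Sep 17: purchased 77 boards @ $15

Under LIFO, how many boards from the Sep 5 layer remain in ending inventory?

52

Sep 8, 322 sold [LIFO — newest first]: 277 @ $20 + 45 @ $20 = $6,440
Sep 15, 299 sold [LIFO — newest first]: 125 @ $16 + 167 @ $19 + 7 @ $20 = $5,313
Total COGS = $6,440 + $5,313 = $11,753
Ending inventory: 192 @ $23 + 52 @ $20 + 308 @ $21 + 77 @ $15 = $13,079
Check: goods available $24,832 = COGS $11,753 + ending $13,079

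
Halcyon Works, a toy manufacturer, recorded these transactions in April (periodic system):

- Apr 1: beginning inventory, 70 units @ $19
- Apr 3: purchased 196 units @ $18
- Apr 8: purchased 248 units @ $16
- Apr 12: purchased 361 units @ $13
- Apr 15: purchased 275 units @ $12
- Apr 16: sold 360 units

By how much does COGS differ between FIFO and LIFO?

$1,957

FIFO COGS: 70 @ $19 + 196 @ $18 + 94 @ $16 = $6,362
LIFO COGS: 275 @ $12 + 85 @ $13 = $4,405
Difference = |$6,362 − $4,405| = $1,957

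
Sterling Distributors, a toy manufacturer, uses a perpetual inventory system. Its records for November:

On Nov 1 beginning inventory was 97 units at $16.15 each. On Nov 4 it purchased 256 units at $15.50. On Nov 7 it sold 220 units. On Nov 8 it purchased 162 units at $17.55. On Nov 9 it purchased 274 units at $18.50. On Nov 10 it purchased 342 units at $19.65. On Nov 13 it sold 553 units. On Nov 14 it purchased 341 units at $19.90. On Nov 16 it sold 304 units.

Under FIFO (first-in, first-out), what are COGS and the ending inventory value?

Nov 7, 220 sold [FIFO — oldest first]: 97 @ $16.15 + 123 @ $15.50 = $3,473.05
Nov 13, 553 sold [FIFO — oldest first]: 133 @ $15.50 + 162 @ $17.55 + 258 @ $18.50 = $9,677.60
Nov 16, 304 sold [FIFO — oldest first]: 16 @ $18.50 + 288 @ $19.65 = $5,955.20
Total COGS = $3,473.05 + $9,677.60 + $5,955.20 = $19,105.85
Ending inventory: 54 @ $19.65 + 341 @ $19.90 = $7,847.00

COGS = $19,105.85; ending inventory = $7,847.00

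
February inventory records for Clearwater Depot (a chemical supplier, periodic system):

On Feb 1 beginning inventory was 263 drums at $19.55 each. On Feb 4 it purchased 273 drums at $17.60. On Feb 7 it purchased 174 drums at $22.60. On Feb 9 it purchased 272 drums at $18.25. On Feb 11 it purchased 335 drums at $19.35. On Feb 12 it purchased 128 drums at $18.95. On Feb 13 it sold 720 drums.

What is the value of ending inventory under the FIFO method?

Feb 13, 720 sold [FIFO — oldest first]: 263 @ $19.55 + 273 @ $17.60 + 174 @ $22.60 + 10 @ $18.25 = $14,061.35
Ending inventory: 262 @ $18.25 + 335 @ $19.35 + 128 @ $18.95 = $13,689.35

Ending inventory = $13,689.35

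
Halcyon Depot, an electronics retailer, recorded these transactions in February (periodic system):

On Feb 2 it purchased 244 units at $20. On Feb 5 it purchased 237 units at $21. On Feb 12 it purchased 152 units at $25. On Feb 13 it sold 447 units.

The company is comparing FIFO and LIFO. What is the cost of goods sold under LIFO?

FIFO COGS: 244 @ $20 + 203 @ $21 = $9,143
LIFO COGS: 152 @ $25 + 237 @ $21 + 58 @ $20 = $9,937

COGS = $9,937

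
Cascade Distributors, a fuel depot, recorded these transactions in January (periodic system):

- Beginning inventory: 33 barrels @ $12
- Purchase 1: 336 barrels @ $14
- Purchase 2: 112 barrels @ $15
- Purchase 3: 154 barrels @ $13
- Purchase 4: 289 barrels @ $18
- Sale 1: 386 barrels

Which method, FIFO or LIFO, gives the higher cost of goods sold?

FIFO COGS: 33 @ $12 + 336 @ $14 + 17 @ $15 = $5,355
LIFO COGS: 289 @ $18 + 97 @ $13 = $6,463

LIFO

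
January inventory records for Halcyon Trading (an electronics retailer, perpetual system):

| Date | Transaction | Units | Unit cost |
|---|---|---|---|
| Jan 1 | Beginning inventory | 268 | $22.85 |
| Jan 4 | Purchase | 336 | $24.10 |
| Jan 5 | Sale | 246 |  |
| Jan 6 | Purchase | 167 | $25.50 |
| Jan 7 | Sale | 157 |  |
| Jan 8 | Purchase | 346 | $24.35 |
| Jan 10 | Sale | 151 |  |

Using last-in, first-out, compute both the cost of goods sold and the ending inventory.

Jan 5, 246 sold [LIFO — newest first]: 246 @ $24.10 = $5,928.60
Jan 7, 157 sold [LIFO — newest first]: 157 @ $25.50 = $4,003.50
Jan 10, 151 sold [LIFO — newest first]: 151 @ $24.35 = $3,676.85
Total COGS = $5,928.60 + $4,003.50 + $3,676.85 = $13,608.95
Ending inventory: 268 @ $22.85 + 90 @ $24.10 + 10 @ $25.50 + 195 @ $24.35 = $13,296.05

COGS = $13,608.95; ending inventory = $13,296.05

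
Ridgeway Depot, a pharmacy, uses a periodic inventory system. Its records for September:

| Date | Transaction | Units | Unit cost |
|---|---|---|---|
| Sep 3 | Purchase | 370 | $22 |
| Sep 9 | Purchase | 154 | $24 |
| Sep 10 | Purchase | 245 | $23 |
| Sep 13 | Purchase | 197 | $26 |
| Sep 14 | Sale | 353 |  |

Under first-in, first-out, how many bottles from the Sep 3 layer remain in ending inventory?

Sep 14, 353 sold [FIFO — oldest first]: 353 @ $22 = $7,766
Ending inventory: 17 @ $22 + 154 @ $24 + 245 @ $23 + 197 @ $26 = $14,827

17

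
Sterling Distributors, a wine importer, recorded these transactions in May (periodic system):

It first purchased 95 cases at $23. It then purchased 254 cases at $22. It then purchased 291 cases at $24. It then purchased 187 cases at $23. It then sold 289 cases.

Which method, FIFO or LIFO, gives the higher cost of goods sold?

LIFO

FIFO COGS: 95 @ $23 + 194 @ $22 = $6,453
LIFO COGS: 187 @ $23 + 102 @ $24 = $6,749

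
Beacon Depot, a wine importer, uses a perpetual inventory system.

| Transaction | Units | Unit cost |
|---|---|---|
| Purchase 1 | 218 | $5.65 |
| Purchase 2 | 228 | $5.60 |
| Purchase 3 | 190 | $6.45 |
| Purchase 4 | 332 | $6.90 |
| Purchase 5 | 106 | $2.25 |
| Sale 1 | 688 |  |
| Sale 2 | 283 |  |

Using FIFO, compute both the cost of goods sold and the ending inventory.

COGS = $6,031.55; ending inventory = $231.75

Sale 1 (688) [FIFO — oldest first]: 218 @ $5.65 + 228 @ $5.60 + 190 @ $6.45 + 52 @ $6.90 = $4,092.80
Sale 2 (283) [FIFO — oldest first]: 280 @ $6.90 + 3 @ $2.25 = $1,938.75
Total COGS = $4,092.80 + $1,938.75 = $6,031.55
Ending inventory: 103 @ $2.25 = $231.75
Check: goods available $6,263.30 = COGS $6,031.55 + ending $231.75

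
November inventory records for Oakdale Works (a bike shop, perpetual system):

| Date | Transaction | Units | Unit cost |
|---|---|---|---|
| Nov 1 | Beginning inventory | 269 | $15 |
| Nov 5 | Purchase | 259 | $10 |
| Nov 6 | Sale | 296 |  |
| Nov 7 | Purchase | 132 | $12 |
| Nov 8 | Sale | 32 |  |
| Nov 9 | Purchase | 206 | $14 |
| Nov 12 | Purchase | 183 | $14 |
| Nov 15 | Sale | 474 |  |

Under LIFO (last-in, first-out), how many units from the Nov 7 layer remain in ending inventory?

Nov 6, 296 sold [LIFO — newest first]: 259 @ $10 + 37 @ $15 = $3,145
Nov 8, 32 sold [LIFO — newest first]: 32 @ $12 = $384
Nov 15, 474 sold [LIFO — newest first]: 183 @ $14 + 206 @ $14 + 85 @ $12 = $6,466
Total COGS = $3,145 + $384 + $6,466 = $9,995
Ending inventory: 232 @ $15 + 15 @ $12 = $3,660
Check: goods available $13,655 = COGS $9,995 + ending $3,660

15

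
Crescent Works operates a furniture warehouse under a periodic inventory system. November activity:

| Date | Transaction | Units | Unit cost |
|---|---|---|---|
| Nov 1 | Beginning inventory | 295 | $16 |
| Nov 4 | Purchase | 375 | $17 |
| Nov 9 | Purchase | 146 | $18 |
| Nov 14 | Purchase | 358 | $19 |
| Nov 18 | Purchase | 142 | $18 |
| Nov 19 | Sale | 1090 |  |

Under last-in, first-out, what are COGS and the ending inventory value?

Nov 19, 1090 sold [LIFO — newest first]: 142 @ $18 + 358 @ $19 + 146 @ $18 + 375 @ $17 + 69 @ $16 = $19,465
Ending inventory: 226 @ $16 = $3,616

COGS = $19,465; ending inventory = $3,616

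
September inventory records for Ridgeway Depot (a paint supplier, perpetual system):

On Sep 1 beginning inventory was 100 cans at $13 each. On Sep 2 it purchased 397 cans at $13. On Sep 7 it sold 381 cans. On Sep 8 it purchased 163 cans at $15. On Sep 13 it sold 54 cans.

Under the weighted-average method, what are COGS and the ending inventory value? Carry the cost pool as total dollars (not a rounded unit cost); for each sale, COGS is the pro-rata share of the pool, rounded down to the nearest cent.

After Sep 1: 100 on hand, pool $1,300.00 (≈ $13.0000 each)
After Sep 2: 497 on hand, pool $6,461.00 (≈ $13.0000 each)
Sep 7, sell 381: 381/497 × $6,461.00 → $4,953.00
After Sep 8: 279 on hand, pool $3,953.00 (≈ $14.1685 each)
Sep 13, sell 54: 54/279 × $3,953.00 → $765.09
Total COGS = $4,953.00 + $765.09 = $5,718.09
Ending inventory (cost pool remaining) = $3,187.91
Check: goods available $8,906.00 = COGS $5,718.09 + ending $3,187.91

COGS = $5,718.09; ending inventory = $3,187.91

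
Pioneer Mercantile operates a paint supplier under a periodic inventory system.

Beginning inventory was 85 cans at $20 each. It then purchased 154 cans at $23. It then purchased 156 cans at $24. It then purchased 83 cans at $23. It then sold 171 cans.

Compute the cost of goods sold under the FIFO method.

COGS = $3,678

Sale 1 (171) [FIFO — oldest first]: 85 @ $20 + 86 @ $23 = $3,678
Ending inventory: 68 @ $23 + 156 @ $24 + 83 @ $23 = $7,217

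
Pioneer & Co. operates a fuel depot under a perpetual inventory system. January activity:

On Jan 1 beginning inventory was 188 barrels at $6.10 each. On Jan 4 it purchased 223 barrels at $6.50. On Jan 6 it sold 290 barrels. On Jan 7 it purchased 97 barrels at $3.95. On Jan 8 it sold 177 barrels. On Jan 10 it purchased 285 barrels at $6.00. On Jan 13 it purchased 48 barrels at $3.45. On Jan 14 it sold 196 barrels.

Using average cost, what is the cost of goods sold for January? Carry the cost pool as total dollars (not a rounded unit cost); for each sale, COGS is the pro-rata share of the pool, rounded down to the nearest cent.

After Jan 1: 188 on hand, pool $1,146.80 (≈ $6.1000 each)
After Jan 4: 411 on hand, pool $2,596.30 (≈ $6.3170 each)
Jan 6, sell 290: 290/411 × $2,596.30 → $1,831.93
After Jan 7: 218 on hand, pool $1,147.52 (≈ $5.2639 each)
Jan 8, sell 177: 177/218 × $1,147.52 → $931.70
After Jan 10: 326 on hand, pool $1,925.82 (≈ $5.9074 each)
After Jan 13: 374 on hand, pool $2,091.42 (≈ $5.5920 each)
Jan 14, sell 196: 196/374 × $2,091.42 → $1,096.03
Total COGS = $1,831.93 + $931.70 + $1,096.03 = $3,859.66
Ending inventory (cost pool remaining) = $995.39
Check: goods available $4,855.05 = COGS $3,859.66 + ending $995.39

COGS = $3,859.66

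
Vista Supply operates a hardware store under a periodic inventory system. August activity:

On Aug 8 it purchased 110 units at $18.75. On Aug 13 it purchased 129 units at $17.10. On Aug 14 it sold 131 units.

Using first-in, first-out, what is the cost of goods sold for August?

Aug 14, 131 sold [FIFO — oldest first]: 110 @ $18.75 + 21 @ $17.10 = $2,421.60
Ending inventory: 108 @ $17.10 = $1,846.80

COGS = $2,421.60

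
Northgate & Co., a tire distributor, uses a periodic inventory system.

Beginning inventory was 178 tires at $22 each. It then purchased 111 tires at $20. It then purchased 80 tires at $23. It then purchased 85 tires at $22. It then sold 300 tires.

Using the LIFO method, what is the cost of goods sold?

Sale 1 (300) [LIFO — newest first]: 85 @ $22 + 80 @ $23 + 111 @ $20 + 24 @ $22 = $6,458
Ending inventory: 154 @ $22 = $3,388

COGS = $6,458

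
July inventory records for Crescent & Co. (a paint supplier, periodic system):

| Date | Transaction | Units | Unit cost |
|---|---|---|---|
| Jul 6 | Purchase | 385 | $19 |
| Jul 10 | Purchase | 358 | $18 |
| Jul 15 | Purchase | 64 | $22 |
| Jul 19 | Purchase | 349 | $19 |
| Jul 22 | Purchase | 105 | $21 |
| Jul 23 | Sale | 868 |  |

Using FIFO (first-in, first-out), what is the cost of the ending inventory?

Ending inventory = $7,677

Jul 23, 868 sold [FIFO — oldest first]: 385 @ $19 + 358 @ $18 + 64 @ $22 + 61 @ $19 = $16,326
Ending inventory: 288 @ $19 + 105 @ $21 = $7,677
Check: goods available $24,003 = COGS $16,326 + ending $7,677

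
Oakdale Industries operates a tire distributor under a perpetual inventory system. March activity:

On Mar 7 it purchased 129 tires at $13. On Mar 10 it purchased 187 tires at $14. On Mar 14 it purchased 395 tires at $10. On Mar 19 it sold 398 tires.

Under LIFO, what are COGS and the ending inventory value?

COGS = $3,992; ending inventory = $4,253

Mar 19, 398 sold [LIFO — newest first]: 395 @ $10 + 3 @ $14 = $3,992
Ending inventory: 129 @ $13 + 184 @ $14 = $4,253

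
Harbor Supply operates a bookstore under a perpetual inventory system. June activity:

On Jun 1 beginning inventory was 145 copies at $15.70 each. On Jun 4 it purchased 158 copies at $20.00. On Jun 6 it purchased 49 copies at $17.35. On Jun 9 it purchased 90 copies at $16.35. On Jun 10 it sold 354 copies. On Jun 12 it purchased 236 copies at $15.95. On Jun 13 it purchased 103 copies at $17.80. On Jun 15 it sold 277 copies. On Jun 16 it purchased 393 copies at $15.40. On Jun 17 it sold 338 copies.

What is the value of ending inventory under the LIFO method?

Jun 10, 354 sold [LIFO — newest first]: 90 @ $16.35 + 49 @ $17.35 + 158 @ $20.00 + 57 @ $15.70 = $6,376.55
Jun 15, 277 sold [LIFO — newest first]: 103 @ $17.80 + 174 @ $15.95 = $4,608.70
Jun 17, 338 sold [LIFO — newest first]: 338 @ $15.40 = $5,205.20
Total COGS = $6,376.55 + $4,608.70 + $5,205.20 = $16,190.45
Ending inventory: 88 @ $15.70 + 62 @ $15.95 + 55 @ $15.40 = $3,217.50

Ending inventory = $3,217.50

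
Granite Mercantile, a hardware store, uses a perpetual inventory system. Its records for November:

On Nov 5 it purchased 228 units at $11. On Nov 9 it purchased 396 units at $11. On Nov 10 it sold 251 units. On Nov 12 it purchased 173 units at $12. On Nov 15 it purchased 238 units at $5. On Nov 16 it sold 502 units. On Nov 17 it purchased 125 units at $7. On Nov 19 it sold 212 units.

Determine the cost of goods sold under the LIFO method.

Nov 10, 251 sold [LIFO — newest first]: 251 @ $11 = $2,761
Nov 16, 502 sold [LIFO — newest first]: 238 @ $5 + 173 @ $12 + 91 @ $11 = $4,267
Nov 19, 212 sold [LIFO — newest first]: 125 @ $7 + 54 @ $11 + 33 @ $11 = $1,832
Total COGS = $2,761 + $4,267 + $1,832 = $8,860
Ending inventory: 195 @ $11 = $2,145

COGS = $8,860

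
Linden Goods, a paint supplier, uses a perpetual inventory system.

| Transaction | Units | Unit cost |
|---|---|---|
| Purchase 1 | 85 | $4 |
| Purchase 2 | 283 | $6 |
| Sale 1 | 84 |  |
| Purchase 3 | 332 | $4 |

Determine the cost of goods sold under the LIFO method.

Sale 1 (84) [LIFO — newest first]: 84 @ $6 = $504
Ending inventory: 85 @ $4 + 199 @ $6 + 332 @ $4 = $2,862

COGS = $504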